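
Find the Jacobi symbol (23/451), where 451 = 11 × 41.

Reciprocity: 23 ≡ 3 and 451 ≡ 3 (mod 4), so (23/451) = −(451/23).
Reduce top mod 23: now compute (14/23).
Pull out 2: since 23 ≡ 7 (mod 8), (2/23) = +1.
Reciprocity: 7 ≡ 3 and 23 ≡ 3 (mod 4), so (7/23) = −(23/7).
Reduce top mod 7: now compute (2/7).
Pull out 2: since 7 ≡ 7 (mod 8), (2/7) = +1.
Reached (1/7) = 1. Collecting the sign flips along the way, the symbol is +1.

1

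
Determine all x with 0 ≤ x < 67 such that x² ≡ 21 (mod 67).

Since 67 ≡ 3 (mod 4), a square root of 21 is 21^((67+1)/4) = 21^17 mod 67.
Repeated squaring: 21^2≡39, 21^4≡47, 21^8≡65, 21^16≡4 (mod 67).
21^17 = 21^(16+1) ≡ 17 (mod 67).
Check: 17² = 289 ≡ 21 (mod 67). The two roots are 17 and 50.

17, 50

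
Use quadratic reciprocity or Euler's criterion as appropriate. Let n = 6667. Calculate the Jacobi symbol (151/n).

1

Reciprocity: 151 ≡ 3 and 6667 ≡ 3 (mod 4), so (151/6667) = −(6667/151).
Reduce top mod 151: now compute (23/151).
Reciprocity: 23 ≡ 3 and 151 ≡ 3 (mod 4), so (23/151) = −(151/23).
Reduce top mod 23: now compute (13/23).
Reciprocity: 13 ≡ 1 and 23 ≡ 3 (mod 4), so (13/23) = +(23/13).
Reduce top mod 13: now compute (10/13).
Pull out 2: since 13 ≡ 5 (mod 8), (2/13) = -1.
Reciprocity: 5 ≡ 1 and 13 ≡ 1 (mod 4), so (5/13) = +(13/5).
Reduce top mod 5: now compute (3/5).
Reciprocity: 3 ≡ 3 and 5 ≡ 1 (mod 4), so (3/5) = +(5/3).
Reduce top mod 3: now compute (2/3).
Pull out 2: since 3 ≡ 3 (mod 8), (2/3) = -1.
Reached (1/3) = 1. Collecting the sign flips along the way, the symbol is +1.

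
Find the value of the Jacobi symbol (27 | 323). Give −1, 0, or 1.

1

Reciprocity: 27 ≡ 3 and 323 ≡ 3 (mod 4), so (27/323) = −(323/27).
Reduce top mod 27: now compute (26/27).
Pull out 2: since 27 ≡ 3 (mod 8), (2/27) = -1.
Reciprocity: 13 ≡ 1 and 27 ≡ 3 (mod 4), so (13/27) = +(27/13).
Reduce top mod 13: now compute (1/13).
Reached (1/13) = 1. Collecting the sign flips along the way, the symbol is +1.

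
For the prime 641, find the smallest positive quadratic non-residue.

3

(2/641) = +1, so 2 is a residue.
(3/641) = −1, so 3 is the smallest positive non-residue mod 641.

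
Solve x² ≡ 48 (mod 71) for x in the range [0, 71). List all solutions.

Since 71 ≡ 3 (mod 4), a square root of 48 is 48^((71+1)/4) = 48^18 mod 71.
Repeated squaring: 48^2≡32, 48^4≡30, 48^8≡48, 48^16≡32 (mod 71).
48^18 = 48^(16+2) ≡ 30 (mod 71).
Check: 30² = 900 ≡ 48 (mod 71). The two roots are 30 and 41.

30, 41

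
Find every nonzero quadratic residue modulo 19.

1 4 5 6 7 9 11 16 17

Square k = 1,…,9 (k and 19−k give the same square):
1²=1, 2²=4, 3²=9, 4²=16, 5²≡6, 6²≡17, 7²≡11, 8²≡7, 9²≡5 (mod 19).
So the quadratic residues mod 19 are {1, 4, 5, 6, 7, 9, 11, 16, 17}.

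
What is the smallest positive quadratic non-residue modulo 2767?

3

(2/2767) = +1, so 2 is a residue.
(3/2767) = −1, so 3 is the smallest positive non-residue mod 2767.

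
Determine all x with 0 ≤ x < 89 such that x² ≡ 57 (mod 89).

89 ≡ 1 (mod 4), so we find a root by search.
Trying successive values, 18² = 324 ≡ 57 (mod 89). The other root is 89 − 18 = 71.

18, 71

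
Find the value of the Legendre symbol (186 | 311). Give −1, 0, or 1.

-1

Pull out 2: since 311 ≡ 7 (mod 8), (2/311) = +1.
Reciprocity: 93 ≡ 1 and 311 ≡ 3 (mod 4), so (93/311) = +(311/93).
Reduce top mod 93: now compute (32/93).
Pull out 2^5: since 93 ≡ 5 (mod 8), (2/93) = -1, so (2/93)^5 = -1.
Reached (1/93) = 1. Collecting the sign flips along the way, the symbol is -1.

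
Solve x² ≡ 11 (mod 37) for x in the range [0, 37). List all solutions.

14, 23

37 ≡ 1 (mod 4), so we find a root by search.
Trying successive values, 14² = 196 ≡ 11 (mod 37). The other root is 37 − 14 = 23.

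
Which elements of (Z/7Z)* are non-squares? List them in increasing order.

Square k = 1,…,3 (k and 7−k give the same square):
1²=1, 2²=4, 3²≡2 (mod 7).
The residues are {1, 2, 4}; the non-residues are the remaining 3 nonzero classes.

3 5 6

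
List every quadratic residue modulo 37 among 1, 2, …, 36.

1,3,4,7,9,10,11,12,16,21,25,26,27,28,30,33,34,36

Square k = 1,…,18 (k and 37−k give the same square):
1²=1, 2²=4, 3²=9, 4²=16, 5²=25, 6²=36, 7²≡12, 8²≡27, 9²≡7, 10²≡26, 11²≡10, 12²≡33, 13²≡21, 14²≡11, 15²≡3, 16²≡34, 17²≡30, 18²≡28 (mod 37).
So the quadratic residues mod 37 are {1, 3, 4, 7, 9, 10, 11, 12, 16, 21, 25, 26, 27, 28, 30, 33, 34, 36}.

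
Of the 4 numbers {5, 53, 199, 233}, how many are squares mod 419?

(5/419) = +1 → QR.
(53/419) = -1 → non-residue.
(199/419) = +1 → QR.
(233/419) = -1 → non-residue.
Total quadratic residues among the 4: 2.

2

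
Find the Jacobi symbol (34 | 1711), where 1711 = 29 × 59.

Pull out 2: since 1711 ≡ 7 (mod 8), (2/1711) = +1.
Reciprocity: 17 ≡ 1 and 1711 ≡ 3 (mod 4), so (17/1711) = +(1711/17).
Reduce top mod 17: now compute (11/17).
Reciprocity: 11 ≡ 3 and 17 ≡ 1 (mod 4), so (11/17) = +(17/11).
Reduce top mod 11: now compute (6/11).
Pull out 2: since 11 ≡ 3 (mod 8), (2/11) = -1.
Reciprocity: 3 ≡ 3 and 11 ≡ 3 (mod 4), so (3/11) = −(11/3).
Reduce top mod 3: now compute (2/3).
Pull out 2: since 3 ≡ 3 (mod 8), (2/3) = -1.
Reached (1/3) = 1. Collecting the sign flips along the way, the symbol is -1.

-1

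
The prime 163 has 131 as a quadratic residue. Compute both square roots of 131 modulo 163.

72, 91

Since 163 ≡ 3 (mod 4), a square root of 131 is 131^((163+1)/4) = 131^41 mod 163.
Repeated squaring: 131^2≡46, 131^4≡160, 131^8≡9, 131^16≡81, 131^32≡41 (mod 163).
131^41 = 131^(32+8+1) ≡ 91 (mod 163).
Check: 91² = 8281 ≡ 131 (mod 163). The two roots are 72 and 91.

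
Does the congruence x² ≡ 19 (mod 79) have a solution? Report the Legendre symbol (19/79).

Reciprocity: 19 ≡ 3 and 79 ≡ 3 (mod 4), so (19/79) = −(79/19).
Reduce top mod 19: now compute (3/19).
Reciprocity: 3 ≡ 3 and 19 ≡ 3 (mod 4), so (3/19) = −(19/3).
Reduce top mod 3: now compute (1/3).
Reached (1/3) = 1. Collecting the sign flips along the way, the symbol is +1.

1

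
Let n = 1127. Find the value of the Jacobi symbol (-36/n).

-1

First reduce: -36 ≡ 1091 (mod 1127).
Reciprocity: 1091 ≡ 3 and 1127 ≡ 3 (mod 4), so (1091/1127) = −(1127/1091).
Reduce top mod 1091: now compute (36/1091).
Pull out 2^2: since 1091 ≡ 3 (mod 8), (2/1091) = -1, so (2/1091)^2 = +1.
Reciprocity: 9 ≡ 1 and 1091 ≡ 3 (mod 4), so (9/1091) = +(1091/9).
Reduce top mod 9: now compute (2/9).
Pull out 2: since 9 ≡ 1 (mod 8), (2/9) = +1.
Reached (1/9) = 1. Collecting the sign flips along the way, the symbol is -1.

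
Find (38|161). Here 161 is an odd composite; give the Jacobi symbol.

1

Pull out 2: since 161 ≡ 1 (mod 8), (2/161) = +1.
Reciprocity: 19 ≡ 3 and 161 ≡ 1 (mod 4), so (19/161) = +(161/19).
Reduce top mod 19: now compute (9/19).
Reciprocity: 9 ≡ 1 and 19 ≡ 3 (mod 4), so (9/19) = +(19/9).
Reduce top mod 9: now compute (1/9).
Reached (1/9) = 1. Collecting the sign flips along the way, the symbol is +1.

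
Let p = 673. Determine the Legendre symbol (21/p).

1

Reciprocity: 21 ≡ 1 and 673 ≡ 1 (mod 4), so (21/673) = +(673/21).
Reduce top mod 21: now compute (1/21).
Reached (1/21) = 1. Collecting the sign flips along the way, the symbol is +1.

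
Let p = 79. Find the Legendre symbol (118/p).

-1

Euler's criterion: (118/79) ≡ 39^39 (mod 79).
39^2 ≡ 20 (mod 79)
39^4 ≡ 5 (mod 79)
39^8 ≡ 25 (mod 79)
39^16 ≡ 72 (mod 79)
39^32 ≡ 49 (mod 79)
39^39 = 39^(32+4+2+1) ≡ 78 (mod 79).
Result is 78 ≡ −1, so (118/79) = −1.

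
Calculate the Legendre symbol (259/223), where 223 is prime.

First reduce: 259 ≡ 36 (mod 223).
Pull out 2^2: since 223 ≡ 7 (mod 8), (2/223) = +1, so (2/223)^2 = +1.
Reciprocity: 9 ≡ 1 and 223 ≡ 3 (mod 4), so (9/223) = +(223/9).
Reduce top mod 9: now compute (7/9).
Reciprocity: 7 ≡ 3 and 9 ≡ 1 (mod 4), so (7/9) = +(9/7).
Reduce top mod 7: now compute (2/7).
Pull out 2: since 7 ≡ 7 (mod 8), (2/7) = +1.
Reached (1/7) = 1. Collecting the sign flips along the way, the symbol is +1.

1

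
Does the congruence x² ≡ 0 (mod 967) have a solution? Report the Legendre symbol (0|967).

Top reduces to 0: gcd > 1, so the symbol is 0.

0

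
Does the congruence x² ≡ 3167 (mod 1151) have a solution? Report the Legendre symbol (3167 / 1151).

1

First reduce: 3167 ≡ 865 (mod 1151).
Reciprocity: 865 ≡ 1 and 1151 ≡ 3 (mod 4), so (865/1151) = +(1151/865).
Reduce top mod 865: now compute (286/865).
Pull out 2: since 865 ≡ 1 (mod 8), (2/865) = +1.
Reciprocity: 143 ≡ 3 and 865 ≡ 1 (mod 4), so (143/865) = +(865/143).
Reduce top mod 143: now compute (7/143).
Reciprocity: 7 ≡ 3 and 143 ≡ 3 (mod 4), so (7/143) = −(143/7).
Reduce top mod 7: now compute (3/7).
Reciprocity: 3 ≡ 3 and 7 ≡ 3 (mod 4), so (3/7) = −(7/3).
Reduce top mod 3: now compute (1/3).
Reached (1/3) = 1. Collecting the sign flips along the way, the symbol is +1.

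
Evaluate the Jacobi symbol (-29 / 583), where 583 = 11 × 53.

First reduce: -29 ≡ 554 (mod 583).
Pull out 2: since 583 ≡ 7 (mod 8), (2/583) = +1.
Reciprocity: 277 ≡ 1 and 583 ≡ 3 (mod 4), so (277/583) = +(583/277).
Reduce top mod 277: now compute (29/277).
Reciprocity: 29 ≡ 1 and 277 ≡ 1 (mod 4), so (29/277) = +(277/29).
Reduce top mod 29: now compute (16/29).
Pull out 2^4: since 29 ≡ 5 (mod 8), (2/29) = -1, so (2/29)^4 = +1.
Reached (1/29) = 1. Collecting the sign flips along the way, the symbol is +1.

1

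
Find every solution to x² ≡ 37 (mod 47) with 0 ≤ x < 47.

Since 47 ≡ 3 (mod 4), a square root of 37 is 37^((47+1)/4) = 37^12 mod 47.
Repeated squaring: 37^2≡6, 37^4≡36, 37^8≡27 (mod 47).
37^12 = 37^(8+4) ≡ 32 (mod 47).
Check: 32² = 1024 ≡ 37 (mod 47). The two roots are 15 and 32.

15, 32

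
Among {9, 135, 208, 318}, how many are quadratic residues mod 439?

2

(9/439) = +1 → QR.
(135/439) = -1 → non-residue.
(208/439) = +1 → QR.
(318/439) = -1 → non-residue.
Total quadratic residues among the 4: 2.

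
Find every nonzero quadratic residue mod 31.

Square k = 1,…,15 (k and 31−k give the same square):
1²=1, 2²=4, 3²=9, 4²=16, 5²=25, 6²≡5, 7²≡18, 8²≡2, 9²≡19, 10²≡7, 11²≡28, 12²≡20, 13²≡14, 14²≡10, 15²≡8 (mod 31).
So the quadratic residues mod 31 are {1, 2, 4, 5, 7, 8, 9, 10, 14, 16, 18, 19, 20, 25, 28}.

1,2,4,5,7,8,9,10,14,16,18,19,20,25,28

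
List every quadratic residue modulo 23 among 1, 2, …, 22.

Square k = 1,…,11 (k and 23−k give the same square):
1²=1, 2²=4, 3²=9, 4²=16, 5²≡2, 6²≡13, 7²≡3, 8²≡18, 9²≡12, 10²≡8, 11²≡6 (mod 23).
So the quadratic residues mod 23 are {1, 2, 3, 4, 6, 8, 9, 12, 13, 16, 18}.

1 2 3 4 6 8 9 12 13 16 18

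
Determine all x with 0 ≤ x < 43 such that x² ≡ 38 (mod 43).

Since 43 ≡ 3 (mod 4), a square root of 38 is 38^((43+1)/4) = 38^11 mod 43.
Repeated squaring: 38^2≡25, 38^4≡23, 38^8≡13 (mod 43).
38^11 = 38^(8+2+1) ≡ 9 (mod 43).
Check: 9² = 81 ≡ 38 (mod 43). The two roots are 9 and 34.

9, 34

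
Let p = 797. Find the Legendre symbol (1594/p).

0

First reduce: 1594 ≡ 0 (mod 797).
Top reduces to 0: gcd > 1, so the symbol is 0.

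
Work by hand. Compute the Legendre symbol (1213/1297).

1

Reciprocity: 1213 ≡ 1 and 1297 ≡ 1 (mod 4), so (1213/1297) = +(1297/1213).
Reduce top mod 1213: now compute (84/1213).
Pull out 2^2: since 1213 ≡ 5 (mod 8), (2/1213) = -1, so (2/1213)^2 = +1.
Reciprocity: 21 ≡ 1 and 1213 ≡ 1 (mod 4), so (21/1213) = +(1213/21).
Reduce top mod 21: now compute (16/21).
Pull out 2^4: since 21 ≡ 5 (mod 8), (2/21) = -1, so (2/21)^4 = +1.
Reached (1/21) = 1. Collecting the sign flips along the way, the symbol is +1.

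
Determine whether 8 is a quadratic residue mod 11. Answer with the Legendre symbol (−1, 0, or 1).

-1

Euler's criterion: (8/11) ≡ 8^5 (mod 11).
8^2 ≡ 9 (mod 11)
8^4 ≡ 4 (mod 11)
8^5 = 8^(4+1) ≡ 10 (mod 11).
Result is 10 ≡ −1, so (8/11) = −1.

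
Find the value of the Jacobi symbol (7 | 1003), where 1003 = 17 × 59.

-1

Reciprocity: 7 ≡ 3 and 1003 ≡ 3 (mod 4), so (7/1003) = −(1003/7).
Reduce top mod 7: now compute (2/7).
Pull out 2: since 7 ≡ 7 (mod 8), (2/7) = +1.
Reached (1/7) = 1. Collecting the sign flips along the way, the symbol is -1.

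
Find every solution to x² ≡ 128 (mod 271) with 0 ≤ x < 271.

Since 271 ≡ 3 (mod 4), a square root of 128 is 128^((271+1)/4) = 128^68 mod 271.
Repeated squaring: 128^2≡124, 128^4≡200, 128^8≡163, 128^16≡11, 128^32≡121, 128^64≡7 (mod 271).
128^68 = 128^(64+4) ≡ 45 (mod 271).
Check: 45² = 2025 ≡ 128 (mod 271). The two roots are 45 and 226.

45, 226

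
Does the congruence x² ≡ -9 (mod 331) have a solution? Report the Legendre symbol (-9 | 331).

First reduce: -9 ≡ 322 (mod 331).
Pull out 2: since 331 ≡ 3 (mod 8), (2/331) = -1.
Reciprocity: 161 ≡ 1 and 331 ≡ 3 (mod 4), so (161/331) = +(331/161).
Reduce top mod 161: now compute (9/161).
Reciprocity: 9 ≡ 1 and 161 ≡ 1 (mod 4), so (9/161) = +(161/9).
Reduce top mod 9: now compute (8/9).
Pull out 2^3: since 9 ≡ 1 (mod 8), (2/9) = +1, so (2/9)^3 = +1.
Reached (1/9) = 1. Collecting the sign flips along the way, the symbol is -1.

-1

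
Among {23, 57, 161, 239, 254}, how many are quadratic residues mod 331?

(23/331) = -1 → non-residue.
(57/331) = -1 → non-residue.
(161/331) = +1 → QR.
(239/331) = +1 → QR.
(254/331) = -1 → non-residue.
Total quadratic residues among the 5: 2.

2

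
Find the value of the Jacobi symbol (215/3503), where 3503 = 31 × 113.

-1

Reciprocity: 215 ≡ 3 and 3503 ≡ 3 (mod 4), so (215/3503) = −(3503/215).
Reduce top mod 215: now compute (63/215).
Reciprocity: 63 ≡ 3 and 215 ≡ 3 (mod 4), so (63/215) = −(215/63).
Reduce top mod 63: now compute (26/63).
Pull out 2: since 63 ≡ 7 (mod 8), (2/63) = +1.
Reciprocity: 13 ≡ 1 and 63 ≡ 3 (mod 4), so (13/63) = +(63/13).
Reduce top mod 13: now compute (11/13).
Reciprocity: 11 ≡ 3 and 13 ≡ 1 (mod 4), so (11/13) = +(13/11).
Reduce top mod 11: now compute (2/11).
Pull out 2: since 11 ≡ 3 (mod 8), (2/11) = -1.
Reached (1/11) = 1. Collecting the sign flips along the way, the symbol is -1.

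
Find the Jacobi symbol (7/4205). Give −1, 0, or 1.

Reciprocity: 7 ≡ 3 and 4205 ≡ 1 (mod 4), so (7/4205) = +(4205/7).
Reduce top mod 7: now compute (5/7).
Reciprocity: 5 ≡ 1 and 7 ≡ 3 (mod 4), so (5/7) = +(7/5).
Reduce top mod 5: now compute (2/5).
Pull out 2: since 5 ≡ 5 (mod 8), (2/5) = -1.
Reached (1/5) = 1. Collecting the sign flips along the way, the symbol is -1.

-1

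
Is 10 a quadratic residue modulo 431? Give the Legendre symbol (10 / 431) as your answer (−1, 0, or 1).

Euler's criterion: (10/431) ≡ 10^215 (mod 431).
10^2 ≡ 100 (mod 431)
10^4 ≡ 87 (mod 431)
10^8 ≡ 242 (mod 431)
10^16 ≡ 379 (mod 431)
10^32 ≡ 118 (mod 431)
10^64 ≡ 132 (mod 431)
10^128 ≡ 184 (mod 431)
10^215 = 10^(128+64+16+4+2+1) ≡ 1 (mod 431).
Result is 1, so (10/431) = 1.

1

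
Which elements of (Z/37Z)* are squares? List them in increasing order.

Square k = 1,…,18 (k and 37−k give the same square):
1²=1, 2²=4, 3²=9, 4²=16, 5²=25, 6²=36, 7²≡12, 8²≡27, 9²≡7, 10²≡26, 11²≡10, 12²≡33, 13²≡21, 14²≡11, 15²≡3, 16²≡34, 17²≡30, 18²≡28 (mod 37).
So the quadratic residues mod 37 are {1, 3, 4, 7, 9, 10, 11, 12, 16, 21, 25, 26, 27, 28, 30, 33, 34, 36}.

1,3,4,7,9,10,11,12,16,21,25,26,27,28,30,33,34,36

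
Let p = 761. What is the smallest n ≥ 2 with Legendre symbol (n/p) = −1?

3

(2/761) = +1, so 2 is a residue.
(3/761) = −1, so 3 is the smallest positive non-residue mod 761.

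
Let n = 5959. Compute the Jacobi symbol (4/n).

1

Pull out 2^2: since 5959 ≡ 7 (mod 8), (2/5959) = +1, so (2/5959)^2 = +1.
Reached (1/5959) = 1. Collecting the sign flips along the way, the symbol is +1.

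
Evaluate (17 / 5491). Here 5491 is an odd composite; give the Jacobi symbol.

0

Reciprocity: 17 ≡ 1 and 5491 ≡ 3 (mod 4), so (17/5491) = +(5491/17).
Reduce top mod 17: now compute (0/17).
Top reduces to 0: gcd > 1, so the symbol is 0.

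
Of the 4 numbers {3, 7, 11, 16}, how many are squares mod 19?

(3/19) = -1 → non-residue.
(7/19) = +1 → QR.
(11/19) = +1 → QR.
(16/19) = +1 → QR.
Total quadratic residues among the 4: 3.

3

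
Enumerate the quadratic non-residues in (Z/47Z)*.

5,10,11,13,15,19,20,22,23,26,29,30,31,33,35,38,39,40,41,43,44,45,46

Square k = 1,…,23 (k and 47−k give the same square):
1²=1, 2²=4, 3²=9, 4²=16, 5²=25, 6²=36, 7²≡2, 8²≡17, 9²≡34, 10²≡6, 11²≡27, 12²≡3, 13²≡28, 14²≡8, 15²≡37, 16²≡21, 17²≡7, 18²≡42, 19²≡32, 20²≡24, 21²≡18, 22²≡14, 23²≡12 (mod 47).
The residues are {1, 2, 3, 4, 6, 7, 8, 9, 12, 14, 16, 17, 18, 21, 24, 25, 27, 28, 32, 34, 36, 37, 42}; the non-residues are the remaining 23 nonzero classes.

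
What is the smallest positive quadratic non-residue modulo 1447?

(2/1447) = +1, so 2 is a residue.
(3/1447) = −1, so 3 is the smallest positive non-residue mod 1447.

3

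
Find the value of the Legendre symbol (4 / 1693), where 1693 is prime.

Pull out 2^2: since 1693 ≡ 5 (mod 8), (2/1693) = -1, so (2/1693)^2 = +1.
Reached (1/1693) = 1. Collecting the sign flips along the way, the symbol is +1.

1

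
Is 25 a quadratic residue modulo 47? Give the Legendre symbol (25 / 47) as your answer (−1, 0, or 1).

Euler's criterion: (25/47) ≡ 25^23 (mod 47).
25^2 ≡ 14 (mod 47)
25^4 ≡ 8 (mod 47)
25^8 ≡ 17 (mod 47)
25^16 ≡ 7 (mod 47)
25^23 = 25^(16+4+2+1) ≡ 1 (mod 47).
Result is 1, so (25/47) = 1.

1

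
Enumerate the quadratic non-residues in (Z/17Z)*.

3 5 6 7 10 11 12 14

Square k = 1,…,8 (k and 17−k give the same square):
1²=1, 2²=4, 3²=9, 4²=16, 5²≡8, 6²≡2, 7²≡15, 8²≡13 (mod 17).
The residues are {1, 2, 4, 8, 9, 13, 15, 16}; the non-residues are the remaining 8 nonzero classes.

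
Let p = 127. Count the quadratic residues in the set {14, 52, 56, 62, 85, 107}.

3

(14/127) = -1 → non-residue.
(52/127) = +1 → QR.
(56/127) = -1 → non-residue.
(62/127) = +1 → QR.
(85/127) = -1 → non-residue.
(107/127) = +1 → QR.
Total quadratic residues among the 6: 3.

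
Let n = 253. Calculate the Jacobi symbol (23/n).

0

Reciprocity: 23 ≡ 3 and 253 ≡ 1 (mod 4), so (23/253) = +(253/23).
Reduce top mod 23: now compute (0/23).
Top reduces to 0: gcd > 1, so the symbol is 0.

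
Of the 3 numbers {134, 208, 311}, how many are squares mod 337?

2

(134/337) = -1 → non-residue.
(208/337) = +1 → QR.
(311/337) = +1 → QR.
Total quadratic residues among the 3: 2.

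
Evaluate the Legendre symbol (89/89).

0

First reduce: 89 ≡ 0 (mod 89).
Top reduces to 0: gcd > 1, so the symbol is 0.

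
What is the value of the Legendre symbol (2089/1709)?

-1

First reduce: 2089 ≡ 380 (mod 1709).
Pull out 2^2: since 1709 ≡ 5 (mod 8), (2/1709) = -1, so (2/1709)^2 = +1.
Reciprocity: 95 ≡ 3 and 1709 ≡ 1 (mod 4), so (95/1709) = +(1709/95).
Reduce top mod 95: now compute (94/95).
Pull out 2: since 95 ≡ 7 (mod 8), (2/95) = +1.
Reciprocity: 47 ≡ 3 and 95 ≡ 3 (mod 4), so (47/95) = −(95/47).
Reduce top mod 47: now compute (1/47).
Reached (1/47) = 1. Collecting the sign flips along the way, the symbol is -1.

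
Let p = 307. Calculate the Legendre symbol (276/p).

Pull out 2^2: since 307 ≡ 3 (mod 8), (2/307) = -1, so (2/307)^2 = +1.
Reciprocity: 69 ≡ 1 and 307 ≡ 3 (mod 4), so (69/307) = +(307/69).
Reduce top mod 69: now compute (31/69).
Reciprocity: 31 ≡ 3 and 69 ≡ 1 (mod 4), so (31/69) = +(69/31).
Reduce top mod 31: now compute (7/31).
Reciprocity: 7 ≡ 3 and 31 ≡ 3 (mod 4), so (7/31) = −(31/7).
Reduce top mod 7: now compute (3/7).
Reciprocity: 3 ≡ 3 and 7 ≡ 3 (mod 4), so (3/7) = −(7/3).
Reduce top mod 3: now compute (1/3).
Reached (1/3) = 1. Collecting the sign flips along the way, the symbol is +1.

1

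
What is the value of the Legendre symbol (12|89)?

Euler's criterion: (12/89) ≡ 12^44 (mod 89).
12^2 ≡ 55 (mod 89)
12^4 ≡ 88 (mod 89)
12^8 ≡ 1 (mod 89)
12^16 ≡ 1 (mod 89)
12^32 ≡ 1 (mod 89)
12^44 = 12^(32+8+4) ≡ 88 (mod 89).
Result is 88 ≡ −1, so (12/89) = −1.

-1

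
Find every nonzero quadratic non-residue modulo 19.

Square k = 1,…,9 (k and 19−k give the same square):
1²=1, 2²=4, 3²=9, 4²=16, 5²≡6, 6²≡17, 7²≡11, 8²≡7, 9²≡5 (mod 19).
The residues are {1, 4, 5, 6, 7, 9, 11, 16, 17}; the non-residues are the remaining 9 nonzero classes.

2 3 8 10 12 13 14 15 18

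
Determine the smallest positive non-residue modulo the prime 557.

(2/557) = −1, so 2 is the smallest positive non-residue mod 557.

2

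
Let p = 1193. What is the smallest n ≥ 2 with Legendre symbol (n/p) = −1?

3

(2/1193) = +1, so 2 is a residue.
(3/1193) = −1, so 3 is the smallest positive non-residue mod 1193.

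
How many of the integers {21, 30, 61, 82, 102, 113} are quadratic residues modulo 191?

2

(21/191) = -1 → non-residue.
(30/191) = +1 → QR.
(61/191) = -1 → non-residue.
(82/191) = -1 → non-residue.
(102/191) = +1 → QR.
(113/191) = -1 → non-residue.
Total quadratic residues among the 6: 2.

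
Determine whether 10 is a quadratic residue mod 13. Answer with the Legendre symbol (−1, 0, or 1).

Pull out 2: since 13 ≡ 5 (mod 8), (2/13) = -1.
Reciprocity: 5 ≡ 1 and 13 ≡ 1 (mod 4), so (5/13) = +(13/5).
Reduce top mod 5: now compute (3/5).
Reciprocity: 3 ≡ 3 and 5 ≡ 1 (mod 4), so (3/5) = +(5/3).
Reduce top mod 3: now compute (2/3).
Pull out 2: since 3 ≡ 3 (mod 8), (2/3) = -1.
Reached (1/3) = 1. Collecting the sign flips along the way, the symbol is +1.

1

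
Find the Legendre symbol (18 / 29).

Euler's criterion: (18/29) ≡ 18^14 (mod 29).
18^2 ≡ 5 (mod 29)
18^4 ≡ 25 (mod 29)
18^8 ≡ 16 (mod 29)
18^14 = 18^(8+4+2) ≡ 28 (mod 29).
Result is 28 ≡ −1, so (18/29) = −1.

-1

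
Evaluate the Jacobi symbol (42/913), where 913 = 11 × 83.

Pull out 2: since 913 ≡ 1 (mod 8), (2/913) = +1.
Reciprocity: 21 ≡ 1 and 913 ≡ 1 (mod 4), so (21/913) = +(913/21).
Reduce top mod 21: now compute (10/21).
Pull out 2: since 21 ≡ 5 (mod 8), (2/21) = -1.
Reciprocity: 5 ≡ 1 and 21 ≡ 1 (mod 4), so (5/21) = +(21/5).
Reduce top mod 5: now compute (1/5).
Reached (1/5) = 1. Collecting the sign flips along the way, the symbol is -1.

-1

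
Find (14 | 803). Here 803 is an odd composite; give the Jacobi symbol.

Pull out 2: since 803 ≡ 3 (mod 8), (2/803) = -1.
Reciprocity: 7 ≡ 3 and 803 ≡ 3 (mod 4), so (7/803) = −(803/7).
Reduce top mod 7: now compute (5/7).
Reciprocity: 5 ≡ 1 and 7 ≡ 3 (mod 4), so (5/7) = +(7/5).
Reduce top mod 5: now compute (2/5).
Pull out 2: since 5 ≡ 5 (mod 8), (2/5) = -1.
Reached (1/5) = 1. Collecting the sign flips along the way, the symbol is -1.

-1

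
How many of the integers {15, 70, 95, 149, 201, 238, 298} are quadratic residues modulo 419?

3

(15/419) = +1 → QR.
(70/419) = -1 → non-residue.
(95/419) = -1 → non-residue.
(149/419) = +1 → QR.
(201/419) = -1 → non-residue.
(238/419) = +1 → QR.
(298/419) = -1 → non-residue.
Total quadratic residues among the 7: 3.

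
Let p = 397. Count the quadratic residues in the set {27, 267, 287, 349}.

3

(27/397) = +1 → QR.
(267/397) = -1 → non-residue.
(287/397) = +1 → QR.
(349/397) = +1 → QR.
Total quadratic residues among the 4: 3.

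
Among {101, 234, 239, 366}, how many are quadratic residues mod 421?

(101/421) = +1 → QR.
(234/421) = +1 → QR.
(239/421) = +1 → QR.
(366/421) = +1 → QR.
Total quadratic residues among the 4: 4.

4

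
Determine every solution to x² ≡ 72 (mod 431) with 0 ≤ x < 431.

Since 431 ≡ 3 (mod 4), a square root of 72 is 72^((431+1)/4) = 72^108 mod 431.
Repeated squaring: 72^2≡12, 72^4≡144, 72^8≡48, 72^16≡149, 72^32≡220, 72^64≡128 (mod 431).
72^108 = 72^(64+32+8+4) ≡ 165 (mod 431).
Check: 165² = 27225 ≡ 72 (mod 431). The two roots are 165 and 266.

165, 266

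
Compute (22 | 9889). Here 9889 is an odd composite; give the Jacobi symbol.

Pull out 2: since 9889 ≡ 1 (mod 8), (2/9889) = +1.
Reciprocity: 11 ≡ 3 and 9889 ≡ 1 (mod 4), so (11/9889) = +(9889/11).
Reduce top mod 11: now compute (0/11).
Top reduces to 0: gcd > 1, so the symbol is 0.

0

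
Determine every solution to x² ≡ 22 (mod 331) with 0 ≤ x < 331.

118, 213

Since 331 ≡ 3 (mod 4), a square root of 22 is 22^((331+1)/4) = 22^83 mod 331.
Repeated squaring: 22^2≡153, 22^4≡239, 22^8≡189, 22^16≡304, 22^32≡67, 22^64≡186 (mod 331).
22^83 = 22^(64+16+2+1) ≡ 118 (mod 331).
Check: 118² = 13924 ≡ 22 (mod 331). The two roots are 118 and 213.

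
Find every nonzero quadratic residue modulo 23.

Square k = 1,…,11 (k and 23−k give the same square):
1²=1, 2²=4, 3²=9, 4²=16, 5²≡2, 6²≡13, 7²≡3, 8²≡18, 9²≡12, 10²≡8, 11²≡6 (mod 23).
So the quadratic residues mod 23 are {1, 2, 3, 4, 6, 8, 9, 12, 13, 16, 18}.

1,2,3,4,6,8,9,12,13,16,18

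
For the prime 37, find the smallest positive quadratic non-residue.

2

(2/37) = −1, so 2 is the smallest positive non-residue mod 37.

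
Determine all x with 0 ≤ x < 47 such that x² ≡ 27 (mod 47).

Since 47 ≡ 3 (mod 4), a square root of 27 is 27^((47+1)/4) = 27^12 mod 47.
Repeated squaring: 27^2≡24, 27^4≡12, 27^8≡3 (mod 47).
27^12 = 27^(8+4) ≡ 36 (mod 47).
Check: 36² = 1296 ≡ 27 (mod 47). The two roots are 11 and 36.

11, 36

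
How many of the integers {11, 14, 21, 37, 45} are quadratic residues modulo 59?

(11/59) = -1 → non-residue.
(14/59) = -1 → non-residue.
(21/59) = +1 → QR.
(37/59) = -1 → non-residue.
(45/59) = +1 → QR.
Total quadratic residues among the 5: 2.

2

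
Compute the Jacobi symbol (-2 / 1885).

First reduce: -2 ≡ 1883 (mod 1885).
Reciprocity: 1883 ≡ 3 and 1885 ≡ 1 (mod 4), so (1883/1885) = +(1885/1883).
Reduce top mod 1883: now compute (2/1883).
Pull out 2: since 1883 ≡ 3 (mod 8), (2/1883) = -1.
Reached (1/1883) = 1. Collecting the sign flips along the way, the symbol is -1.

-1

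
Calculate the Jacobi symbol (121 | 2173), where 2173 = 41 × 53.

Reciprocity: 121 ≡ 1 and 2173 ≡ 1 (mod 4), so (121/2173) = +(2173/121).
Reduce top mod 121: now compute (116/121).
Pull out 2^2: since 121 ≡ 1 (mod 8), (2/121) = +1, so (2/121)^2 = +1.
Reciprocity: 29 ≡ 1 and 121 ≡ 1 (mod 4), so (29/121) = +(121/29).
Reduce top mod 29: now compute (5/29).
Reciprocity: 5 ≡ 1 and 29 ≡ 1 (mod 4), so (5/29) = +(29/5).
Reduce top mod 5: now compute (4/5).
Pull out 2^2: since 5 ≡ 5 (mod 8), (2/5) = -1, so (2/5)^2 = +1.
Reached (1/5) = 1. Collecting the sign flips along the way, the symbol is +1.

1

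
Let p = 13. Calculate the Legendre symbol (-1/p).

1

Euler's criterion: (-1/13) ≡ 12^6 (mod 13).
12^2 ≡ 1 (mod 13)
12^4 ≡ 1 (mod 13)
12^6 = 12^(4+2) ≡ 1 (mod 13).
Result is 1, so (-1/13) = 1.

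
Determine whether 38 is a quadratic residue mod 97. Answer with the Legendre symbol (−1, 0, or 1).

Pull out 2: since 97 ≡ 1 (mod 8), (2/97) = +1.
Reciprocity: 19 ≡ 3 and 97 ≡ 1 (mod 4), so (19/97) = +(97/19).
Reduce top mod 19: now compute (2/19).
Pull out 2: since 19 ≡ 3 (mod 8), (2/19) = -1.
Reached (1/19) = 1. Collecting the sign flips along the way, the symbol is -1.

-1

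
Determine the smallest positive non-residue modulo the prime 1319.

(2/1319) = +1, so 2 is a residue.
(3/1319) = +1, so 3 is a residue.
(4/1319) = +1, so 4 is a residue.
(5/1319) = +1, so 5 is a residue.
(6/1319) = +1, so 6 is a residue.
(7/1319) = +1, so 7 is a residue.
(8/1319) = +1, so 8 is a residue.
(9/1319) = +1, so 9 is a residue.
(10/1319) = +1, so 10 is a residue.
(11/1319) = +1, so 11 is a residue.
(12/1319) = +1, so 12 is a residue.
(13/1319) = −1, so 13 is the smallest positive non-residue mod 1319.

13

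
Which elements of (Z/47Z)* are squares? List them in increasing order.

Square k = 1,…,23 (k and 47−k give the same square):
1²=1, 2²=4, 3²=9, 4²=16, 5²=25, 6²=36, 7²≡2, 8²≡17, 9²≡34, 10²≡6, 11²≡27, 12²≡3, 13²≡28, 14²≡8, 15²≡37, 16²≡21, 17²≡7, 18²≡42, 19²≡32, 20²≡24, 21²≡18, 22²≡14, 23²≡12 (mod 47).
So the quadratic residues mod 47 are {1, 2, 3, 4, 6, 7, 8, 9, 12, 14, 16, 17, 18, 21, 24, 25, 27, 28, 32, 34, 36, 37, 42}.

1 2 3 4 6 7 8 9 12 14 16 17 18 21 24 25 27 28 32 34 36 37 42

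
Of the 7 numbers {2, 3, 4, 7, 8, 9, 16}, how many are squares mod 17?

5

(2/17) = +1 → QR.
(3/17) = -1 → non-residue.
(4/17) = +1 → QR.
(7/17) = -1 → non-residue.
(8/17) = +1 → QR.
(9/17) = +1 → QR.
(16/17) = +1 → QR.
Total quadratic residues among the 7: 5.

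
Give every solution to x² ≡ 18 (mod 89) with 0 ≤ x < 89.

89 ≡ 1 (mod 4), so we find a root by search.
Trying successive values, 14² = 196 ≡ 18 (mod 89). The other root is 89 − 14 = 75.

14, 75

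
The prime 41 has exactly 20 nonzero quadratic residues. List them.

Square k = 1,…,20 (k and 41−k give the same square):
1²=1, 2²=4, 3²=9, 4²=16, 5²=25, 6²=36, 7²≡8, 8²≡23, 9²≡40, 10²≡18, 11²≡39, 12²≡21, 13²≡5, 14²≡32, 15²≡20, 16²≡10, 17²≡2, 18²≡37, 19²≡33, 20²≡31 (mod 41).
So the quadratic residues mod 41 are {1, 2, 4, 5, 8, 9, 10, 16, 18, 20, 21, 23, 25, 31, 32, 33, 36, 37, 39, 40}.

1 2 4 5 8 9 10 16 18 20 21 23 25 31 32 33 36 37 39 40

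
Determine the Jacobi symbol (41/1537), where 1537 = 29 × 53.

Reciprocity: 41 ≡ 1 and 1537 ≡ 1 (mod 4), so (41/1537) = +(1537/41).
Reduce top mod 41: now compute (20/41).
Pull out 2^2: since 41 ≡ 1 (mod 8), (2/41) = +1, so (2/41)^2 = +1.
Reciprocity: 5 ≡ 1 and 41 ≡ 1 (mod 4), so (5/41) = +(41/5).
Reduce top mod 5: now compute (1/5).
Reached (1/5) = 1. Collecting the sign flips along the way, the symbol is +1.

1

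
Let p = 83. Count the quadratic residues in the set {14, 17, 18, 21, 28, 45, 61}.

(14/83) = -1 → non-residue.
(17/83) = +1 → QR.
(18/83) = -1 → non-residue.
(21/83) = +1 → QR.
(28/83) = +1 → QR.
(45/83) = -1 → non-residue.
(61/83) = +1 → QR.
Total quadratic residues among the 7: 4.

4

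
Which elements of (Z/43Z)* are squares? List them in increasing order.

Square k = 1,…,21 (k and 43−k give the same square):
1²=1, 2²=4, 3²=9, 4²=16, 5²=25, 6²=36, 7²≡6, 8²≡21, 9²≡38, 10²≡14, 11²≡35, 12²≡15, 13²≡40, 14²≡24, 15²≡10, 16²≡41, 17²≡31, 18²≡23, 19²≡17, 20²≡13, 21²≡11 (mod 43).
So the quadratic residues mod 43 are {1, 4, 6, 9, 10, 11, 13, 14, 15, 16, 17, 21, 23, 24, 25, 31, 35, 36, 38, 40, 41}.

1 4 6 9 10 11 13 14 15 16 17 21 23 24 25 31 35 36 38 40 41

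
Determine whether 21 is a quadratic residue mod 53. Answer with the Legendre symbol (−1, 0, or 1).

-1

Euler's criterion: (21/53) ≡ 21^26 (mod 53).
21^2 ≡ 17 (mod 53)
21^4 ≡ 24 (mod 53)
21^8 ≡ 46 (mod 53)
21^16 ≡ 49 (mod 53)
21^26 = 21^(16+8+2) ≡ 52 (mod 53).
Result is 52 ≡ −1, so (21/53) = −1.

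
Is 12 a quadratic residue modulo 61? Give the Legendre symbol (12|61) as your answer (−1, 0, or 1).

1

Euler's criterion: (12/61) ≡ 12^30 (mod 61).
12^2 ≡ 22 (mod 61)
12^4 ≡ 57 (mod 61)
12^8 ≡ 16 (mod 61)
12^16 ≡ 12 (mod 61)
12^30 = 12^(16+8+4+2) ≡ 1 (mod 61).
Result is 1, so (12/61) = 1.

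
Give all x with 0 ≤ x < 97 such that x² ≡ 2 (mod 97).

14, 83

97 ≡ 1 (mod 4), so we find a root by search.
Trying successive values, 14² = 196 ≡ 2 (mod 97). The other root is 97 − 14 = 83.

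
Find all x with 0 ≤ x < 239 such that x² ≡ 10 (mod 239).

Since 239 ≡ 3 (mod 4), a square root of 10 is 10^((239+1)/4) = 10^60 mod 239.
Repeated squaring: 10^2≡100, 10^4≡201, 10^8≡10, 10^16≡100, 10^32≡201 (mod 239).
10^60 = 10^(32+16+8+4) ≡ 201 (mod 239).
Check: 201² = 40401 ≡ 10 (mod 239). The two roots are 38 and 201.

38, 201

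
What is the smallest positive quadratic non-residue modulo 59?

2

(2/59) = −1, so 2 is the smallest positive non-residue mod 59.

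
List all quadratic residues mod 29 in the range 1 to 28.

1,4,5,6,7,9,13,16,20,22,23,24,25,28

Square k = 1,…,14 (k and 29−k give the same square):
1²=1, 2²=4, 3²=9, 4²=16, 5²=25, 6²≡7, 7²≡20, 8²≡6, 9²≡23, 10²≡13, 11²≡5, 12²≡28, 13²≡24, 14²≡22 (mod 29).
So the quadratic residues mod 29 are {1, 4, 5, 6, 7, 9, 13, 16, 20, 22, 23, 24, 25, 28}.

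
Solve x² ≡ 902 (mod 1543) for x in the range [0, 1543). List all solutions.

244, 1299

Since 1543 ≡ 3 (mod 4), a square root of 902 is 902^((1543+1)/4) = 902^386 mod 1543.
Repeated squaring: 902^2≡443, 902^4≡288, 902^8≡1165, 902^16≡928, 902^32≡190, 902^64≡611, 902^128≡1458, 902^256≡1053 (mod 1543).
902^386 = 902^(256+128+2) ≡ 1299 (mod 1543).
Check: 1299² = 1687401 ≡ 902 (mod 1543). The two roots are 244 and 1299.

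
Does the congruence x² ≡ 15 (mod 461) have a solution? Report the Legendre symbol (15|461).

Reciprocity: 15 ≡ 3 and 461 ≡ 1 (mod 4), so (15/461) = +(461/15).
Reduce top mod 15: now compute (11/15).
Reciprocity: 11 ≡ 3 and 15 ≡ 3 (mod 4), so (11/15) = −(15/11).
Reduce top mod 11: now compute (4/11).
Pull out 2^2: since 11 ≡ 3 (mod 8), (2/11) = -1, so (2/11)^2 = +1.
Reached (1/11) = 1. Collecting the sign flips along the way, the symbol is -1.

-1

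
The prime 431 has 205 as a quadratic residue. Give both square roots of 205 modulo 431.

Since 431 ≡ 3 (mod 4), a square root of 205 is 205^((431+1)/4) = 205^108 mod 431.
Repeated squaring: 205^2≡218, 205^4≡114, 205^8≡66, 205^16≡46, 205^32≡392, 205^64≡228 (mod 431).
205^108 = 205^(64+32+8+4) ≡ 291 (mod 431).
Check: 291² = 84681 ≡ 205 (mod 431). The two roots are 140 and 291.

140, 291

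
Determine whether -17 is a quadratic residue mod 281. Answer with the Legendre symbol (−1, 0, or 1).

1

First reduce: -17 ≡ 264 (mod 281).
Pull out 2^3: since 281 ≡ 1 (mod 8), (2/281) = +1, so (2/281)^3 = +1.
Reciprocity: 33 ≡ 1 and 281 ≡ 1 (mod 4), so (33/281) = +(281/33).
Reduce top mod 33: now compute (17/33).
Reciprocity: 17 ≡ 1 and 33 ≡ 1 (mod 4), so (17/33) = +(33/17).
Reduce top mod 17: now compute (16/17).
Pull out 2^4: since 17 ≡ 1 (mod 8), (2/17) = +1, so (2/17)^4 = +1.
Reached (1/17) = 1. Collecting the sign flips along the way, the symbol is +1.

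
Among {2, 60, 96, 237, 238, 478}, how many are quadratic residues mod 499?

(2/499) = -1 → non-residue.
(60/499) = -1 → non-residue.
(96/499) = +1 → QR.
(237/499) = +1 → QR.
(238/499) = -1 → non-residue.
(478/499) = -1 → non-residue.
Total quadratic residues among the 6: 2.

2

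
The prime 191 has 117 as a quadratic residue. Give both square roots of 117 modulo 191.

Since 191 ≡ 3 (mod 4), a square root of 117 is 117^((191+1)/4) = 117^48 mod 191.
Repeated squaring: 117^2≡128, 117^4≡149, 117^8≡45, 117^16≡115, 117^32≡46 (mod 191).
117^48 = 117^(32+16) ≡ 133 (mod 191).
Check: 133² = 17689 ≡ 117 (mod 191). The two roots are 58 and 133.

58, 133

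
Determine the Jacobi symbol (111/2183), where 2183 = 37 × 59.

Reciprocity: 111 ≡ 3 and 2183 ≡ 3 (mod 4), so (111/2183) = −(2183/111).
Reduce top mod 111: now compute (74/111).
Pull out 2: since 111 ≡ 7 (mod 8), (2/111) = +1.
Reciprocity: 37 ≡ 1 and 111 ≡ 3 (mod 4), so (37/111) = +(111/37).
Reduce top mod 37: now compute (0/37).
Top reduces to 0: gcd > 1, so the symbol is 0.

0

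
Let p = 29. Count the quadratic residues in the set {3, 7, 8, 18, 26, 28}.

(3/29) = -1 → non-residue.
(7/29) = +1 → QR.
(8/29) = -1 → non-residue.
(18/29) = -1 → non-residue.
(26/29) = -1 → non-residue.
(28/29) = +1 → QR.
Total quadratic residues among the 6: 2.

2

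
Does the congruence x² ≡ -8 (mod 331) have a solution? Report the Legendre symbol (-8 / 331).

1

Euler's criterion: (-8/331) ≡ 323^165 (mod 331).
323^2 ≡ 64 (mod 331)
323^4 ≡ 124 (mod 331)
323^8 ≡ 150 (mod 331)
323^16 ≡ 323 (mod 331)
323^32 ≡ 64 (mod 331)
323^64 ≡ 124 (mod 331)
323^128 ≡ 150 (mod 331)
323^165 = 323^(128+32+4+1) ≡ 1 (mod 331).
Result is 1, so (-8/331) = 1.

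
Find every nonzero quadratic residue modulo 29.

Square k = 1,…,14 (k and 29−k give the same square):
1²=1, 2²=4, 3²=9, 4²=16, 5²=25, 6²≡7, 7²≡20, 8²≡6, 9²≡23, 10²≡13, 11²≡5, 12²≡28, 13²≡24, 14²≡22 (mod 29).
So the quadratic residues mod 29 are {1, 4, 5, 6, 7, 9, 13, 16, 20, 22, 23, 24, 25, 28}.

1,4,5,6,7,9,13,16,20,22,23,24,25,28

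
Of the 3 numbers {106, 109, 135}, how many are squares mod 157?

2

(106/157) = +1 → QR.
(109/157) = +1 → QR.
(135/157) = -1 → non-residue.
Total quadratic residues among the 3: 2.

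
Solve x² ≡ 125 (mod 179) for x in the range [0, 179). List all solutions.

29, 150

Since 179 ≡ 3 (mod 4), a square root of 125 is 125^((179+1)/4) = 125^45 mod 179.
Repeated squaring: 125^2≡52, 125^4≡19, 125^8≡3, 125^16≡9, 125^32≡81 (mod 179).
125^45 = 125^(32+8+4+1) ≡ 29 (mod 179).
Check: 29² = 841 ≡ 125 (mod 179). The two roots are 29 and 150.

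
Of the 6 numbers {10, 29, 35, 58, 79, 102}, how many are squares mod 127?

2

(10/127) = -1 → non-residue.
(29/127) = -1 → non-residue.
(35/127) = +1 → QR.
(58/127) = -1 → non-residue.
(79/127) = +1 → QR.
(102/127) = -1 → non-residue.
Total quadratic residues among the 6: 2.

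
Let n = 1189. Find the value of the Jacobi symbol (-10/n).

-1

First reduce: -10 ≡ 1179 (mod 1189).
Reciprocity: 1179 ≡ 3 and 1189 ≡ 1 (mod 4), so (1179/1189) = +(1189/1179).
Reduce top mod 1179: now compute (10/1179).
Pull out 2: since 1179 ≡ 3 (mod 8), (2/1179) = -1.
Reciprocity: 5 ≡ 1 and 1179 ≡ 3 (mod 4), so (5/1179) = +(1179/5).
Reduce top mod 5: now compute (4/5).
Pull out 2^2: since 5 ≡ 5 (mod 8), (2/5) = -1, so (2/5)^2 = +1.
Reached (1/5) = 1. Collecting the sign flips along the way, the symbol is -1.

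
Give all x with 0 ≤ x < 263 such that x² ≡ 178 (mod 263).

21, 242

Since 263 ≡ 3 (mod 4), a square root of 178 is 178^((263+1)/4) = 178^66 mod 263.
Repeated squaring: 178^2≡124, 178^4≡122, 178^8≡156, 178^16≡140, 178^32≡138, 178^64≡108 (mod 263).
178^66 = 178^(64+2) ≡ 242 (mod 263).
Check: 242² = 58564 ≡ 178 (mod 263). The two roots are 21 and 242.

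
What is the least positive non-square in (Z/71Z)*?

(2/71) = +1, so 2 is a residue.
(3/71) = +1, so 3 is a residue.
(4/71) = +1, so 4 is a residue.
(5/71) = +1, so 5 is a residue.
(6/71) = +1, so 6 is a residue.
(7/71) = −1, so 7 is the smallest positive non-residue mod 71.

7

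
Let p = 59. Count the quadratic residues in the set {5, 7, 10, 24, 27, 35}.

(5/59) = +1 → QR.
(7/59) = +1 → QR.
(10/59) = -1 → non-residue.
(24/59) = -1 → non-residue.
(27/59) = +1 → QR.
(35/59) = +1 → QR.
Total quadratic residues among the 6: 4.

4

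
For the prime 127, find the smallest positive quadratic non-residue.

(2/127) = +1, so 2 is a residue.
(3/127) = −1, so 3 is the smallest positive non-residue mod 127.

3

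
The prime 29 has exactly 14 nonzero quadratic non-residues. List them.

2,3,8,10,11,12,14,15,17,18,19,21,26,27

Square k = 1,…,14 (k and 29−k give the same square):
1²=1, 2²=4, 3²=9, 4²=16, 5²=25, 6²≡7, 7²≡20, 8²≡6, 9²≡23, 10²≡13, 11²≡5, 12²≡28, 13²≡24, 14²≡22 (mod 29).
The residues are {1, 4, 5, 6, 7, 9, 13, 16, 20, 22, 23, 24, 25, 28}; the non-residues are the remaining 14 nonzero classes.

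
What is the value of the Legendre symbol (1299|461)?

First reduce: 1299 ≡ 377 (mod 461).
Reciprocity: 377 ≡ 1 and 461 ≡ 1 (mod 4), so (377/461) = +(461/377).
Reduce top mod 377: now compute (84/377).
Pull out 2^2: since 377 ≡ 1 (mod 8), (2/377) = +1, so (2/377)^2 = +1.
Reciprocity: 21 ≡ 1 and 377 ≡ 1 (mod 4), so (21/377) = +(377/21).
Reduce top mod 21: now compute (20/21).
Pull out 2^2: since 21 ≡ 5 (mod 8), (2/21) = -1, so (2/21)^2 = +1.
Reciprocity: 5 ≡ 1 and 21 ≡ 1 (mod 4), so (5/21) = +(21/5).
Reduce top mod 5: now compute (1/5).
Reached (1/5) = 1. Collecting the sign flips along the way, the symbol is +1.

1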